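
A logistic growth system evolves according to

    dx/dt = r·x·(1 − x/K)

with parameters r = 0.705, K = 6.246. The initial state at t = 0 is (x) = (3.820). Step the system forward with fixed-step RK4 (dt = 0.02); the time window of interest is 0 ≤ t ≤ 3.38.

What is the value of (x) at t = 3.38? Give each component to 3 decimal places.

t=0.000: state=(3.820)
step 1 (dt=0.02): k1=(1.046), k2=(1.044), k3=(1.044), k4=(1.043); state += dt/6·(k1+2k2+2k3+k4)
t=0.020: state=(3.841)
t=0.040: state=(3.862)
t=0.060: state=(3.882)
continuing one RK4 step at a time; state shown every 10 steps (Δt=0.2):
t=0.200: state=(4.026)
t=0.400: state=(4.223)
t=0.600: state=(4.411)
t=0.800: state=(4.588)
t=1.000: state=(4.754)
t=1.200: state=(4.908)
t=1.400: state=(5.051)
t=1.600: state=(5.181)
t=1.800: state=(5.300)
t=2.000: state=(5.408)
t=2.200: state=(5.505)
t=2.400: state=(5.592)
t=2.600: state=(5.670)
t=2.800: state=(5.740)
t=3.000: state=(5.802)
t=3.200: state=(5.856)
t=3.380: state=(5.900)

(x) = (5.900)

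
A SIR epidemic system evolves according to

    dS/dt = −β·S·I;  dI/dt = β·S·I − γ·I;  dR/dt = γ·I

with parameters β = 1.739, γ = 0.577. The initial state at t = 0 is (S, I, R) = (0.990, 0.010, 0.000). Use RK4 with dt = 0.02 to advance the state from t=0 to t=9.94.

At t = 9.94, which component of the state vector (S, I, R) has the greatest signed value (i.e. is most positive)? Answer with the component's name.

t=0.000: state=(0.990, 0.010, 0.000)
step 1 (dt=0.02): k1=(-0.017, 0.011, 0.006), k2=(-0.017, 0.012, 0.006), k3=(-0.017, 0.012, 0.006), k4=(-0.018, 0.012, 0.006); state += dt/6·(k1+2k2+2k3+k4)
t=0.020: state=(0.990, 0.010, 0.000)
t=0.040: state=(0.989, 0.010, 0.000)
t=0.060: state=(0.989, 0.011, 0.000)
continuing one RK4 step at a time; state shown every 25 steps (Δt=0.5):
t=0.500: state=(0.978, 0.018, 0.004)
t=1.000: state=(0.959, 0.031, 0.011)
t=1.500: state=(0.925, 0.052, 0.022)
t=2.000: state=(0.872, 0.086, 0.042)
t=2.500: state=(0.794, 0.133, 0.073)
t=3.000: state=(0.690, 0.190, 0.120)
t=3.500: state=(0.571, 0.247, 0.183)
t=4.000: state=(0.452, 0.288, 0.260)
t=4.500: state=(0.348, 0.305, 0.347)
t=5.000: state=(0.268, 0.298, 0.434)
t=5.500: state=(0.208, 0.275, 0.517)
t=6.000: state=(0.166, 0.242, 0.592)
t=6.500: state=(0.137, 0.207, 0.656)
t=7.000: state=(0.116, 0.173, 0.711)
t=7.500: state=(0.101, 0.142, 0.756)
t=8.000: state=(0.091, 0.116, 0.794)
t=8.500: state=(0.083, 0.094, 0.824)
t=9.000: state=(0.077, 0.075, 0.848)
t=9.500: state=(0.072, 0.060, 0.867)
t=9.940: state=(0.070, 0.049, 0.881)
compare at T: S=0.070, I=0.049, R=0.881

largest component: R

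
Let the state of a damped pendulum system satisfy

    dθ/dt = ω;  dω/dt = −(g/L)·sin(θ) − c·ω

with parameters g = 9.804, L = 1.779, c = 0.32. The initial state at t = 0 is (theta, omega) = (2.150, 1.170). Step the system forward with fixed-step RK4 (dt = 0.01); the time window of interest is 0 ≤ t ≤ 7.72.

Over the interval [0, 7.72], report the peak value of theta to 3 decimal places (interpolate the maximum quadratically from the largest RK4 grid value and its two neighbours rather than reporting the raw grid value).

t=0.000: state=(2.150, 1.170)
step 1 (dt=0.01): k1=(1.170, -4.987), k2=(1.145, -4.961), k3=(1.145, -4.961), k4=(1.120, -4.936); state += dt/6·(k1+2k2+2k3+k4)
t=0.010: state=(2.161, 1.120)
t=0.020: state=(2.172, 1.071)
t=0.030: state=(2.183, 1.023)
continuing one RK4 step at a time; state shown every 25 steps (Δt=0.25):
t=0.250: state=(2.298, 0.049)
t=0.500: state=(2.183, -0.975)
t=0.750: state=(1.802, -2.089)
t=1.000: state=(1.135, -3.224)
t=1.250: state=(0.237, -3.792)
t=1.500: state=(-0.662, -3.208)
t=1.750: state=(-1.302, -1.856)
t=2.000: state=(-1.583, -0.399)
t=2.250: state=(-1.511, 0.955)
t=2.500: state=(-1.117, 2.161)
t=2.750: state=(-0.466, 2.931)
t=3.000: state=(0.274, 2.820)
t=3.250: state=(0.873, 1.870)
t=3.500: state=(1.181, 0.579)
t=3.750: state=(1.164, -0.699)
t=4.000: state=(0.848, -1.773)
t=4.250: state=(0.317, -2.366)
t=4.500: state=(-0.271, -2.205)
t=4.750: state=(-0.729, -1.382)
t=5.000: state=(-0.939, -0.275)
t=5.250: state=(-0.870, 0.804)
t=5.500: state=(-0.559, 1.621)
t=5.750: state=(-0.102, 1.926)
t=6.000: state=(0.351, 1.602)
t=6.250: state=(0.660, 0.819)
t=6.500: state=(0.748, -0.121)
t=6.750: state=(0.608, -0.958)
t=7.000: state=(0.296, -1.471)
t=7.250: state=(-0.086, -1.493)
t=7.500: state=(-0.411, -1.040)
t=7.720: state=(-0.572, -0.404)
largest grid value and its neighbours: theta(0.250)=2.29794, theta(0.260)=2.29823, theta(0.270)=2.29811
parabola through these three points peaks at t≈0.262 with theta≈2.29824

max theta = 2.298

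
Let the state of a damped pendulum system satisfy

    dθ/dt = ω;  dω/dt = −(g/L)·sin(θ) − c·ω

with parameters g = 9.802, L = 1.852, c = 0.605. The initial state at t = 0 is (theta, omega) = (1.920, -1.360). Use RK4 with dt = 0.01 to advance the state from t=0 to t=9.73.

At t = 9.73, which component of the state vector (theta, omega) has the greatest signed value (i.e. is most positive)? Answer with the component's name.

largest component: omega

t=0.000: state=(1.920, -1.360)
step 1 (dt=0.01): k1=(-1.360, -4.150), k2=(-1.381, -4.150), k3=(-1.381, -4.150), k4=(-1.402, -4.150); state += dt/6·(k1+2k2+2k3+k4)
t=0.010: state=(1.906, -1.402)
t=0.020: state=(1.892, -1.443)
t=0.030: state=(1.877, -1.484)
continuing one RK4 step at a time; state shown every 50 steps (Δt=0.5):
t=0.500: state=(0.754, -3.119)
t=1.000: state=(-0.714, -2.177)
t=1.500: state=(-1.162, 0.362)
t=2.000: state=(-0.503, 2.000)
t=2.500: state=(0.451, 1.426)
t=3.000: state=(0.719, -0.355)
t=3.500: state=(0.231, -1.355)
t=4.000: state=(-0.358, -0.768)
t=4.500: state=(-0.436, 0.424)
t=5.000: state=(-0.060, 0.892)
t=5.500: state=(0.278, 0.339)
t=6.000: state=(0.247, -0.410)
t=6.500: state=(-0.026, -0.552)
t=7.000: state=(-0.201, -0.095)
t=7.500: state=(-0.126, 0.339)
t=8.000: state=(0.058, 0.315)
t=8.500: state=(0.135, -0.023)
t=9.000: state=(0.054, -0.250)
t=9.500: state=(-0.060, -0.162)
t=9.730: state=(-0.086, -0.056)
compare at T: theta=-0.086, omega=-0.056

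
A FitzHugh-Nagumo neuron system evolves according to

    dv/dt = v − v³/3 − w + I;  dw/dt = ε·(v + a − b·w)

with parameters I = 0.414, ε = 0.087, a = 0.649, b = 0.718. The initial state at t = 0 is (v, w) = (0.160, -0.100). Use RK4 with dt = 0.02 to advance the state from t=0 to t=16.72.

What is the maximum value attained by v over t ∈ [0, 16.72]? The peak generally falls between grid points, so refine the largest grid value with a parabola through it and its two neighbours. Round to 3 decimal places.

t=0.000: state=(0.160, -0.100)
step 1 (dt=0.02): k1=(0.673, 0.077), k2=(0.678, 0.077), k3=(0.678, 0.077), k4=(0.684, 0.078); state += dt/6·(k1+2k2+2k3+k4)
t=0.020: state=(0.174, -0.098)
t=0.040: state=(0.187, -0.097)
t=0.060: state=(0.201, -0.095)
continuing one RK4 step at a time; state shown every 50 steps (Δt=1):
t=1.000: state=(1.102, 0.011)
t=2.000: state=(1.741, 0.192)
t=3.000: state=(1.772, 0.385)
t=4.000: state=(1.699, 0.563)
t=5.000: state=(1.611, 0.723)
t=6.000: state=(1.516, 0.866)
t=7.000: state=(1.414, 0.992)
t=8.000: state=(1.301, 1.101)
t=9.000: state=(1.170, 1.194)
t=10.000: state=(1.008, 1.268)
t=11.000: state=(0.778, 1.322)
t=12.000: state=(0.374, 1.347)
t=13.000: state=(-0.575, 1.317)
t=14.000: state=(-1.823, 1.184)
t=15.000: state=(-1.982, 1.003)
t=16.000: state=(-1.933, 0.831)
t=16.720: state=(-1.891, 0.717)
largest grid value and its neighbours: v(2.520)=1.78668, v(2.540)=1.78676, v(2.560)=1.78675
parabola through these three points peaks at t≈2.549 with v≈1.78676

max v = 1.787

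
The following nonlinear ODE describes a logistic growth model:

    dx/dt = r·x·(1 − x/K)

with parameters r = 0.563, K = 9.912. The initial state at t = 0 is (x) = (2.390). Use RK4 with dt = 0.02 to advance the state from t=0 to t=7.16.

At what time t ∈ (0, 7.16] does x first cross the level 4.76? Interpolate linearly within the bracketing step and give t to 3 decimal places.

t=0.000: state=(2.390)
step 1 (dt=0.02): k1=(1.021), k2=(1.024), k3=(1.024), k4=(1.027); state += dt/6·(k1+2k2+2k3+k4)
t=0.020: state=(2.410)
t=0.040: state=(2.431)
t=0.060: state=(2.452)
continuing one RK4 step at a time; state shown every 25 steps (Δt=0.5):
t=0.500: state=(2.937)
t=1.000: state=(3.550)
t=1.500: state=(4.213)
t=1.880: state=(4.738)
next step: t=1.900: state=(4.766) — x has crossed 4.76
linear interpolation between t=1.880 (4.73783) and t=1.900 (4.76569) → t≈1.896

t = 1.896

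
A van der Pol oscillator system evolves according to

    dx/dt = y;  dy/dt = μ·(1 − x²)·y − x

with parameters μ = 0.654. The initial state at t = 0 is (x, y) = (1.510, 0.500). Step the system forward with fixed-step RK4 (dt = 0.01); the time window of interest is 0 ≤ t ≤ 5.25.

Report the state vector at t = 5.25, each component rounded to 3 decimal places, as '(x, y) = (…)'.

(x, y) = (0.229, 2.186)

t=0.000: state=(1.510, 0.500)
step 1 (dt=0.01): k1=(0.500, -1.929), k2=(0.490, -1.925), k3=(0.490, -1.925), k4=(0.481, -1.922); state += dt/6·(k1+2k2+2k3+k4)
t=0.010: state=(1.515, 0.481)
t=0.020: state=(1.520, 0.462)
t=0.030: state=(1.524, 0.442)
continuing one RK4 step at a time; state shown every 20 steps (Δt=0.2):
t=0.200: state=(1.573, 0.134)
t=0.400: state=(1.567, -0.176)
t=0.600: state=(1.506, -0.429)
t=0.800: state=(1.398, -0.642)
t=1.000: state=(1.250, -0.835)
t=1.200: state=(1.065, -1.025)
t=1.400: state=(0.839, -1.230)
t=1.600: state=(0.571, -1.459)
t=1.800: state=(0.254, -1.712)
t=2.000: state=(-0.114, -1.964)
t=2.200: state=(-0.526, -2.139)
t=2.400: state=(-0.956, -2.113)
t=2.600: state=(-1.351, -1.792)
t=2.800: state=(-1.657, -1.236)
t=3.000: state=(-1.843, -0.633)
t=3.200: state=(-1.917, -0.132)
t=3.400: state=(-1.905, 0.230)
t=3.600: state=(-1.832, 0.486)
t=3.800: state=(-1.715, 0.677)
t=4.000: state=(-1.563, 0.838)
t=4.200: state=(-1.380, 0.993)
t=4.400: state=(-1.165, 1.160)
t=4.600: state=(-0.914, 1.355)
t=4.800: state=(-0.621, 1.586)
t=5.000: state=(-0.277, 1.854)
t=5.200: state=(0.121, 2.126)
t=5.250: state=(0.229, 2.186)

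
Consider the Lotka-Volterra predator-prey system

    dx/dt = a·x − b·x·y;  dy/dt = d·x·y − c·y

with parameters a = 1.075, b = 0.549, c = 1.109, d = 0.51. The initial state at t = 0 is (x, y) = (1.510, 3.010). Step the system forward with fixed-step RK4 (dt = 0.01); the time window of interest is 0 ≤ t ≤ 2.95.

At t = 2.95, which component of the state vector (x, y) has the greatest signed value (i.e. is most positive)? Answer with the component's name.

t=0.000: state=(1.510, 3.010)
step 1 (dt=0.01): k1=(-0.872, -1.020), k2=(-0.865, -1.025), k3=(-0.865, -1.025), k4=(-0.859, -1.030); state += dt/6·(k1+2k2+2k3+k4)
t=0.010: state=(1.501, 3.000)
t=0.020: state=(1.493, 2.989)
t=0.030: state=(1.484, 2.979)
continuing one RK4 step at a time; state shown every 10 steps (Δt=0.1):
t=0.100: state=(1.429, 2.904)
t=0.200: state=(1.361, 2.790)
t=0.300: state=(1.305, 2.673)
t=0.400: state=(1.259, 2.554)
t=0.500: state=(1.222, 2.435)
t=0.600: state=(1.194, 2.318)
t=0.700: state=(1.175, 2.204)
t=0.800: state=(1.162, 2.093)
t=0.900: state=(1.157, 1.988)
t=1.000: state=(1.159, 1.887)
t=1.100: state=(1.166, 1.792)
t=1.200: state=(1.180, 1.703)
t=1.300: state=(1.199, 1.619)
t=1.400: state=(1.224, 1.542)
t=1.500: state=(1.255, 1.470)
t=1.600: state=(1.292, 1.404)
t=1.700: state=(1.334, 1.344)
t=1.800: state=(1.382, 1.289)
t=1.900: state=(1.435, 1.239)
t=2.000: state=(1.495, 1.195)
t=2.100: state=(1.561, 1.156)
t=2.200: state=(1.632, 1.123)
t=2.300: state=(1.710, 1.094)
t=2.400: state=(1.795, 1.071)
t=2.500: state=(1.885, 1.053)
t=2.600: state=(1.982, 1.040)
t=2.700: state=(2.085, 1.032)
t=2.800: state=(2.194, 1.031)
t=2.900: state=(2.308, 1.035)
t=2.950: state=(2.367, 1.039)
compare at T: x=2.367, y=1.039

largest component: x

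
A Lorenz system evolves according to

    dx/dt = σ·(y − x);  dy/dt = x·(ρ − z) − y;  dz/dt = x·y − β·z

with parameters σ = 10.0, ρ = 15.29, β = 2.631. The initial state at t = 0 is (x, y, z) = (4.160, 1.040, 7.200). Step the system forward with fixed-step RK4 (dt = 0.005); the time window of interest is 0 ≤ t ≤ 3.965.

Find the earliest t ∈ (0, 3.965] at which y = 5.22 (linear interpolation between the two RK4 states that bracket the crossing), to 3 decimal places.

t=0.000: state=(4.160, 1.040, 7.200)
step 1 (dt=0.005): k1=(-31.200, 32.614, -14.617), k2=(-29.605, 32.051, -14.269), k3=(-29.659, 32.081, -14.273), k4=(-28.113, 31.541, -13.940); state += dt/6·(k1+2k2+2k3+k4)
t=0.005: state=(4.012, 1.200, 7.129)
t=0.010: state=(3.879, 1.356, 7.061)
t=0.015: state=(3.759, 1.506, 6.995)
t=0.155: state=(3.757, 5.195, 6.204)
next step: t=0.160: state=(3.831, 5.341, 6.222) — y has crossed 5.22
linear interpolation between t=0.155 (5.19493) and t=0.160 (5.34076) → t≈0.156

t = 0.156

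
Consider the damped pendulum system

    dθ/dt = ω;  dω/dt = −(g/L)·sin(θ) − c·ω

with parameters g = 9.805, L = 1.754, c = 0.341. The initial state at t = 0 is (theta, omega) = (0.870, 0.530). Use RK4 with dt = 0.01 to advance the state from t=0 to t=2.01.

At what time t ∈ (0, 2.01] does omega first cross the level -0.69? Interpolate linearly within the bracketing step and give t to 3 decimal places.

t=0.000: state=(0.870, 0.530)
step 1 (dt=0.01): k1=(0.530, -4.453), k2=(0.508, -4.455), k3=(0.508, -4.455), k4=(0.485, -4.456); state += dt/6·(k1+2k2+2k3+k4)
t=0.010: state=(0.875, 0.485)
t=0.020: state=(0.880, 0.441)
t=0.030: state=(0.884, 0.396)
continuing one RK4 step at a time; state shown every 10 steps (Δt=0.1):
t=0.100: state=(0.901, 0.085)
t=0.200: state=(0.887, -0.347)
t=0.280: state=(0.846, -0.675)
next step: t=0.290: state=(0.840, -0.714) — omega has crossed -0.69
linear interpolation between t=0.280 (-0.67467) and t=0.290 (-0.71404) → t≈0.284

t = 0.284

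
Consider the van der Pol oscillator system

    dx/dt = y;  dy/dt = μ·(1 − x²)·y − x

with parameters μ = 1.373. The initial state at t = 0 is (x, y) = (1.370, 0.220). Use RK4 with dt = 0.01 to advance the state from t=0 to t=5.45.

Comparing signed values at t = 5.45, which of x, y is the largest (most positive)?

t=0.000: state=(1.370, 0.220)
step 1 (dt=0.01): k1=(0.220, -1.635), k2=(0.212, -1.627), k3=(0.212, -1.627), k4=(0.204, -1.619); state += dt/6·(k1+2k2+2k3+k4)
t=0.010: state=(1.372, 0.204)
t=0.020: state=(1.374, 0.188)
t=0.030: state=(1.376, 0.172)
continuing one RK4 step at a time; state shown every 20 steps (Δt=0.2):
t=0.200: state=(1.384, -0.073)
t=0.400: state=(1.345, -0.301)
t=0.600: state=(1.266, -0.486)
t=0.800: state=(1.152, -0.656)
t=1.000: state=(1.003, -0.839)
t=1.200: state=(0.813, -1.066)
t=1.400: state=(0.571, -1.378)
t=1.600: state=(0.253, -1.819)
t=1.800: state=(-0.167, -2.397)
t=2.000: state=(-0.701, -2.890)
t=2.200: state=(-1.276, -2.688)
t=2.400: state=(-1.716, -1.629)
t=2.600: state=(-1.929, -0.578)
t=2.800: state=(-1.979, 0.008)
t=3.000: state=(-1.947, 0.276)
t=3.200: state=(-1.878, 0.405)
t=3.400: state=(-1.789, 0.483)
t=3.600: state=(-1.686, 0.545)
t=3.800: state=(-1.570, 0.610)
t=4.000: state=(-1.441, 0.686)
t=4.200: state=(-1.295, 0.784)
t=4.400: state=(-1.125, 0.918)
t=4.600: state=(-0.924, 1.109)
t=4.800: state=(-0.675, 1.391)
t=5.000: state=(-0.358, 1.812)
t=5.200: state=(0.061, 2.397)
t=5.400: state=(0.602, 2.976)
t=5.450: state=(0.753, 3.054)
compare at T: x=0.753, y=3.054

largest component: y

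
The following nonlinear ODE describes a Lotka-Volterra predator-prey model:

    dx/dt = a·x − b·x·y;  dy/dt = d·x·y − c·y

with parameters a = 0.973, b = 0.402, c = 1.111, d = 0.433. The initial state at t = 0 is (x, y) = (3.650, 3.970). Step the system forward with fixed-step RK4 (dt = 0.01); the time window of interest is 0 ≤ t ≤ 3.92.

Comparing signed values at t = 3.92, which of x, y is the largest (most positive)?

largest component: x

t=0.000: state=(3.650, 3.970)
step 1 (dt=0.01): k1=(-2.274, 1.864), k2=(-2.280, 1.849), k3=(-2.280, 1.848), k4=(-2.286, 1.833); state += dt/6·(k1+2k2+2k3+k4)
t=0.010: state=(3.627, 3.988)
t=0.020: state=(3.604, 4.007)
t=0.030: state=(3.581, 4.025)
continuing one RK4 step at a time; state shown every 20 steps (Δt=0.2):
t=0.200: state=(3.180, 4.274)
t=0.400: state=(2.721, 4.417)
t=0.600: state=(2.317, 4.397)
t=0.800: state=(1.987, 4.240)
t=1.000: state=(1.734, 3.987)
t=1.200: state=(1.547, 3.678)
t=1.400: state=(1.417, 3.347)
t=1.600: state=(1.333, 3.019)
t=1.800: state=(1.287, 2.707)
t=2.000: state=(1.272, 2.421)
t=2.200: state=(1.285, 2.165)
t=2.400: state=(1.324, 1.941)
t=2.600: state=(1.387, 1.747)
t=2.800: state=(1.474, 1.584)
t=3.000: state=(1.586, 1.447)
t=3.200: state=(1.723, 1.337)
t=3.400: state=(1.886, 1.252)
t=3.600: state=(2.078, 1.190)
t=3.800: state=(2.298, 1.151)
t=3.920: state=(2.444, 1.140)
compare at T: x=2.444, y=1.140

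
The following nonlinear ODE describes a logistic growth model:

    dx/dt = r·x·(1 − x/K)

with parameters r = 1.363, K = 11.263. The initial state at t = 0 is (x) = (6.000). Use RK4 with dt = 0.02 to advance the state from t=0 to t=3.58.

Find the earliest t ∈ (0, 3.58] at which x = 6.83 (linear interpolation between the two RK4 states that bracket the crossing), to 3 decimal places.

t=0.000: state=(6.000)
step 1 (dt=0.02): k1=(3.821), k2=(3.818), k3=(3.818), k4=(3.814); state += dt/6·(k1+2k2+2k3+k4)
t=0.020: state=(6.076)
t=0.040: state=(6.153)
t=0.060: state=(6.229)
continuing one RK4 step at a time; state shown every 10 steps (Δt=0.2):
t=0.200: state=(6.753)
t=0.220: state=(6.826)
next step: t=0.240: state=(6.900) — x has crossed 6.83
linear interpolation between t=0.220 (6.82642) and t=0.240 (6.89951) → t≈0.221

t = 0.221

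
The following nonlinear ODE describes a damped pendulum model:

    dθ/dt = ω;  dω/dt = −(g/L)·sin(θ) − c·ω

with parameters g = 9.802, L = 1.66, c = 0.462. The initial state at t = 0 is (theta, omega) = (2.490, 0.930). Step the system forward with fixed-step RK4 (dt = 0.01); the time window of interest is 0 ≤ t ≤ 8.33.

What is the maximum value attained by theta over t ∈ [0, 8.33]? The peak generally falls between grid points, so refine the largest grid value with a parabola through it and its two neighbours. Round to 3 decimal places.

max theta = 2.611

t=0.000: state=(2.490, 0.930)
step 1 (dt=0.01): k1=(0.930, -4.011), k2=(0.910, -3.980), k3=(0.910, -3.980), k4=(0.890, -3.949); state += dt/6·(k1+2k2+2k3+k4)
t=0.010: state=(2.499, 0.890)
t=0.020: state=(2.508, 0.851)
t=0.030: state=(2.516, 0.812)
continuing one RK4 step at a time; state shown every 50 steps (Δt=0.5):
t=0.500: state=(2.536, -0.667)
t=1.000: state=(1.759, -2.586)
t=1.500: state=(0.010, -3.869)
t=2.000: state=(-1.373, -1.287)
t=2.500: state=(-1.268, 1.586)
t=3.000: state=(-0.040, 2.818)
t=3.500: state=(0.971, 0.874)
t=4.000: state=(0.782, -1.478)
t=4.500: state=(-0.184, -1.918)
t=5.000: state=(-0.747, -0.159)
t=5.500: state=(-0.382, 1.404)
t=6.000: state=(0.332, 1.109)
t=6.500: state=(0.524, -0.368)
t=7.000: state=(0.087, -1.139)
t=7.500: state=(-0.358, -0.451)
t=8.000: state=(-0.303, 0.605)
t=8.330: state=(-0.049, 0.841)
largest grid value and its neighbours: theta(0.260)=2.61094, theta(0.270)=2.61122, theta(0.280)=2.61121
parabola through these three points peaks at t≈0.275 with theta≈2.61125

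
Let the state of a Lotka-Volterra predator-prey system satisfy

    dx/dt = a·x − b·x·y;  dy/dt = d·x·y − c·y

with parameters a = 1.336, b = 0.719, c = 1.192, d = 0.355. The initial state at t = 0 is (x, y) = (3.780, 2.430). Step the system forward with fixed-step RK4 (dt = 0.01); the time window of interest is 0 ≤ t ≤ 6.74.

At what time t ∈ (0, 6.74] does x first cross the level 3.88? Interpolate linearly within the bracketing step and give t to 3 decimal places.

t = 3.362

t=0.000: state=(3.780, 2.430)
step 1 (dt=0.01): k1=(-1.554, 0.364), k2=(-1.556, 0.358), k3=(-1.556, 0.358), k4=(-1.558, 0.351); state += dt/6·(k1+2k2+2k3+k4)
t=0.010: state=(3.764, 2.434)
t=0.020: state=(3.749, 2.437)
t=0.030: state=(3.733, 2.440)
continuing one RK4 step at a time; state shown every 25 steps (Δt=0.25):
t=0.250: state=(3.391, 2.479)
t=0.500: state=(3.038, 2.447)
t=0.750: state=(2.755, 2.348)
t=1.000: state=(2.555, 2.204)
t=1.250: state=(2.436, 2.041)
t=1.500: state=(2.393, 1.876)
t=1.750: state=(2.419, 1.723)
t=2.000: state=(2.509, 1.591)
t=2.250: state=(2.658, 1.484)
t=2.500: state=(2.864, 1.407)
t=2.750: state=(3.120, 1.362)
t=3.000: state=(3.416, 1.351)
t=3.250: state=(3.736, 1.377)
t=3.360: state=(3.877, 1.402)
next step: t=3.370: state=(3.890, 1.404) — x has crossed 3.88
linear interpolation between t=3.360 (3.87723) and t=3.370 (3.88994) → t≈3.362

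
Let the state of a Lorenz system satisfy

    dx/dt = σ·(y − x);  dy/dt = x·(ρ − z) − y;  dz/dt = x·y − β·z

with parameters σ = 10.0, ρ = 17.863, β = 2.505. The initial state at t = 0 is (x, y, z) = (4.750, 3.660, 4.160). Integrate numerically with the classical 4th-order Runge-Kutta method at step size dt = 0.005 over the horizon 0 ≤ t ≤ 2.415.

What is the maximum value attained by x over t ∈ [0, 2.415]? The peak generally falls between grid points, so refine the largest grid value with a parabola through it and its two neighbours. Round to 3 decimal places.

t=0.000: state=(4.750, 3.660, 4.160)
step 1 (dt=0.005): k1=(-10.900, 61.429, 6.964), k2=(-9.092, 60.820, 7.546), k3=(-9.152, 60.877, 7.553), k4=(-7.399, 60.320, 8.134); state += dt/6·(k1+2k2+2k3+k4)
t=0.005: state=(4.704, 3.964, 4.198)
t=0.010: state=(4.676, 4.264, 4.241)
t=0.015: state=(4.663, 4.559, 4.291)
continuing one RK4 step at a time; state shown every 20 steps (Δt=0.1):
t=0.100: state=(6.223, 9.580, 6.373)
t=0.200: state=(10.450, 14.737, 14.414)
t=0.300: state=(12.181, 10.233, 25.354)
t=0.400: state=(7.409, 1.439, 24.654)
t=0.500: state=(2.599, -0.711, 19.229)
t=0.600: state=(0.530, -0.591, 14.885)
t=0.700: state=(-0.128, -0.491, 11.580)
t=0.800: state=(-0.403, -0.651, 9.028)
t=0.900: state=(-0.709, -1.107, 7.071)
t=1.000: state=(-1.279, -2.071, 5.641)
t=1.100: state=(-2.435, -4.050, 4.887)
t=1.200: state=(-4.749, -7.886, 5.690)
t=1.300: state=(-8.744, -13.331, 10.955)
t=1.400: state=(-12.195, -13.150, 22.172)
t=1.500: state=(-9.465, -3.962, 25.947)
t=1.600: state=(-4.071, 0.275, 21.044)
t=1.700: state=(-1.169, 0.504, 16.280)
t=1.800: state=(-0.197, 0.291, 12.652)
t=1.900: state=(0.089, 0.253, 9.848)
t=2.000: state=(0.229, 0.372, 7.670)
t=2.100: state=(0.418, 0.672, 5.985)
t=2.200: state=(0.788, 1.310, 4.711)
t=2.300: state=(1.562, 2.660, 3.870)
t=2.400: state=(3.190, 5.482, 3.856)
t=2.415: state=(3.552, 6.099, 4.001)
largest grid value and its neighbours: x(0.270)=12.39015, x(0.275)=12.40714, x(0.280)=12.40363
parabola through these three points peaks at t≈0.277 with x≈12.40825

max x = 12.408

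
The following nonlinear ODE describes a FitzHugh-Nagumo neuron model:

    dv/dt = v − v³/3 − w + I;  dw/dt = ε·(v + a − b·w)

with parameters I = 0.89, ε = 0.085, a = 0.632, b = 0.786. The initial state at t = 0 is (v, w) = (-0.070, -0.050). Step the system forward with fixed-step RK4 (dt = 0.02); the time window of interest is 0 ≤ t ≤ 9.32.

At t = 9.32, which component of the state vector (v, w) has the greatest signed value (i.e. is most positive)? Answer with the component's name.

largest component: v

t=0.000: state=(-0.070, -0.050)
step 1 (dt=0.02): k1=(0.870, 0.051), k2=(0.878, 0.052), k3=(0.878, 0.052), k4=(0.887, 0.053); state += dt/6·(k1+2k2+2k3+k4)
t=0.020: state=(-0.052, -0.049)
t=0.040: state=(-0.035, -0.048)
t=0.060: state=(-0.016, -0.047)
continuing one RK4 step at a time; state shown every 25 steps (Δt=0.5):
t=0.500: state=(0.481, -0.014)
t=1.000: state=(1.221, 0.048)
t=1.500: state=(1.770, 0.137)
t=2.000: state=(1.949, 0.238)
t=2.500: state=(1.968, 0.338)
t=3.000: state=(1.946, 0.436)
t=3.500: state=(1.915, 0.528)
t=4.000: state=(1.882, 0.617)
t=4.500: state=(1.848, 0.701)
t=5.000: state=(1.815, 0.781)
t=5.500: state=(1.781, 0.857)
t=6.000: state=(1.747, 0.929)
t=6.500: state=(1.712, 0.997)
t=7.000: state=(1.678, 1.061)
t=7.500: state=(1.644, 1.122)
t=8.000: state=(1.609, 1.180)
t=8.500: state=(1.574, 1.234)
t=9.000: state=(1.539, 1.285)
t=9.320: state=(1.516, 1.316)
compare at T: v=1.516, w=1.316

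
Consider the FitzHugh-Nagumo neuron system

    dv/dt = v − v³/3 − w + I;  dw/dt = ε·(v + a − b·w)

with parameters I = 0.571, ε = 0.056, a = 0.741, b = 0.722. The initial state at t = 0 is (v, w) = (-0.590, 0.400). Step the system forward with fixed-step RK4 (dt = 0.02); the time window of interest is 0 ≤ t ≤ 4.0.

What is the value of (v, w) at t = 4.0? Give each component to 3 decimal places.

t=0.000: state=(-0.590, 0.400)
step 1 (dt=0.02): k1=(-0.351, -0.008), k2=(-0.353, -0.008), k3=(-0.353, -0.008), k4=(-0.355, -0.008); state += dt/6·(k1+2k2+2k3+k4)
t=0.020: state=(-0.597, 0.400)
t=0.040: state=(-0.604, 0.400)
t=0.060: state=(-0.611, 0.400)
continuing one RK4 step at a time; state shown every 10 steps (Δt=0.2):
t=0.200: state=(-0.664, 0.398)
t=0.400: state=(-0.747, 0.395)
t=0.600: state=(-0.837, 0.392)
t=0.800: state=(-0.931, 0.387)
t=1.000: state=(-1.027, 0.381)
t=1.200: state=(-1.120, 0.374)
t=1.400: state=(-1.208, 0.366)
t=1.600: state=(-1.286, 0.358)
t=1.800: state=(-1.353, 0.349)
t=2.000: state=(-1.408, 0.339)
t=2.200: state=(-1.451, 0.328)
t=2.400: state=(-1.484, 0.317)
t=2.600: state=(-1.508, 0.306)
t=2.800: state=(-1.525, 0.295)
t=3.000: state=(-1.536, 0.284)
t=3.200: state=(-1.542, 0.273)
t=3.400: state=(-1.545, 0.262)
t=3.600: state=(-1.545, 0.251)
t=3.800: state=(-1.543, 0.240)
t=4.000: state=(-1.540, 0.229)

(v, w) = (-1.540, 0.229)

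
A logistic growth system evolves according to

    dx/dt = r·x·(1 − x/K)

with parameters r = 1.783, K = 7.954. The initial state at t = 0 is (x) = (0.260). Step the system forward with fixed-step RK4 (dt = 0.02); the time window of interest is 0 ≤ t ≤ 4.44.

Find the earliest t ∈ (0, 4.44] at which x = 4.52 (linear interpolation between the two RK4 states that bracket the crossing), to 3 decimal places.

t = 2.054

t=0.000: state=(0.260)
step 1 (dt=0.02): k1=(0.448), k2=(0.456), k3=(0.456), k4=(0.464); state += dt/6·(k1+2k2+2k3+k4)
t=0.020: state=(0.269)
t=0.040: state=(0.279)
t=0.060: state=(0.288)
continuing one RK4 step at a time; state shown every 10 steps (Δt=0.2):
t=0.200: state=(0.366)
t=0.400: state=(0.513)
t=0.600: state=(0.713)
t=0.800: state=(0.981)
t=1.000: state=(1.331)
t=1.200: state=(1.774)
t=1.400: state=(2.313)
t=1.600: state=(2.938)
t=1.800: state=(3.624)
t=2.000: state=(4.331)
t=2.040: state=(4.471)
next step: t=2.060: state=(4.541) — x has crossed 4.52
linear interpolation between t=2.040 (4.47117) and t=2.060 (4.54082) → t≈2.054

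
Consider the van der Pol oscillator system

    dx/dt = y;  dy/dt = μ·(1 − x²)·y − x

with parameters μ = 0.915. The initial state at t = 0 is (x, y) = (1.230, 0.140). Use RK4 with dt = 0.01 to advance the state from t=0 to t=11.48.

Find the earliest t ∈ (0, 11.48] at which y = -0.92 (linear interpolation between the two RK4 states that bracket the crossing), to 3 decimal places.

t=0.000: state=(1.230, 0.140)
step 1 (dt=0.01): k1=(0.140, -1.296), k2=(0.134, -1.294), k3=(0.134, -1.294), k4=(0.127, -1.291); state += dt/6·(k1+2k2+2k3+k4)
t=0.010: state=(1.231, 0.127)
t=0.020: state=(1.233, 0.114)
t=0.030: state=(1.234, 0.101)
continuing one RK4 step at a time; state shown every 50 steps (Δt=0.5):
t=0.500: state=(1.150, -0.436)
t=0.970: state=(0.834, -0.914)
next step: t=0.980: state=(0.825, -0.924) — y has crossed -0.92
linear interpolation between t=0.970 (-0.91358) and t=0.980 (-0.92450) → t≈0.976

t = 0.976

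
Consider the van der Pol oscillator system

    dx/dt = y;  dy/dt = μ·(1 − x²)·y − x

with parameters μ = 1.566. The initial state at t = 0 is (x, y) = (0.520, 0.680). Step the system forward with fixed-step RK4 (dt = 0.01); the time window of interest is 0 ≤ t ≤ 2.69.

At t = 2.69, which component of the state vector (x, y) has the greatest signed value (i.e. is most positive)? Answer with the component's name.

largest component: x

t=0.000: state=(0.520, 0.680)
step 1 (dt=0.01): k1=(0.680, 0.257), k2=(0.681, 0.251), k3=(0.681, 0.251), k4=(0.683, 0.245); state += dt/6·(k1+2k2+2k3+k4)
t=0.010: state=(0.527, 0.683)
t=0.020: state=(0.534, 0.685)
t=0.030: state=(0.541, 0.687)
continuing one RK4 step at a time; state shown every 10 steps (Δt=0.1):
t=0.100: state=(0.589, 0.699)
t=0.200: state=(0.659, 0.704)
t=0.300: state=(0.729, 0.691)
t=0.400: state=(0.797, 0.659)
t=0.500: state=(0.861, 0.607)
t=0.600: state=(0.918, 0.537)
t=0.700: state=(0.967, 0.452)
t=0.800: state=(1.008, 0.354)
t=0.900: state=(1.038, 0.250)
t=1.000: state=(1.058, 0.142)
t=1.100: state=(1.066, 0.034)
t=1.200: state=(1.064, -0.072)
t=1.300: state=(1.052, -0.176)
t=1.400: state=(1.029, -0.277)
t=1.500: state=(0.997, -0.377)
t=1.600: state=(0.954, -0.478)
t=1.700: state=(0.901, -0.583)
t=1.800: state=(0.837, -0.694)
t=1.900: state=(0.762, -0.817)
t=2.000: state=(0.673, -0.956)
t=2.100: state=(0.570, -1.117)
t=2.200: state=(0.449, -1.308)
t=2.300: state=(0.307, -1.536)
t=2.400: state=(0.140, -1.807)
t=2.500: state=(-0.056, -2.116)
t=2.600: state=(-0.284, -2.445)
t=2.690: state=(-0.516, -2.713)
compare at T: x=-0.516, y=-2.713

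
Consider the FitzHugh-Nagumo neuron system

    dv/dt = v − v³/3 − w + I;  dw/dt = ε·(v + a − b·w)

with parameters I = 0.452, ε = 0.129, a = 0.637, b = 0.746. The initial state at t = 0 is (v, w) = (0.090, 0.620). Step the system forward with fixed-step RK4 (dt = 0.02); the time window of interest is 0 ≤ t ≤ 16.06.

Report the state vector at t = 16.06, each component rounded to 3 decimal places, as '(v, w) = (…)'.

(v, w) = (-0.120, -0.231)

t=0.000: state=(0.090, 0.620)
step 1 (dt=0.02): k1=(-0.078, 0.034), k2=(-0.079, 0.034), k3=(-0.079, 0.034), k4=(-0.080, 0.034); state += dt/6·(k1+2k2+2k3+k4)
t=0.020: state=(0.088, 0.621)
t=0.040: state=(0.087, 0.621)
t=0.060: state=(0.085, 0.622)
continuing one RK4 step at a time; state shown every 50 steps (Δt=1):
t=1.000: state=(-0.065, 0.645)
t=2.000: state=(-0.495, 0.633)
t=3.000: state=(-1.247, 0.546)
t=4.000: state=(-1.634, 0.391)
t=5.000: state=(-1.641, 0.230)
t=6.000: state=(-1.569, 0.090)
t=7.000: state=(-1.485, -0.028)
t=8.000: state=(-1.397, -0.124)
t=9.000: state=(-1.308, -0.201)
t=10.000: state=(-1.216, -0.259)
t=11.000: state=(-1.118, -0.301)
t=12.000: state=(-1.013, -0.326)
t=13.000: state=(-0.893, -0.335)
t=14.000: state=(-0.744, -0.327)
t=15.000: state=(-0.532, -0.298)
t=16.000: state=(-0.153, -0.236)
t=16.060: state=(-0.120, -0.231)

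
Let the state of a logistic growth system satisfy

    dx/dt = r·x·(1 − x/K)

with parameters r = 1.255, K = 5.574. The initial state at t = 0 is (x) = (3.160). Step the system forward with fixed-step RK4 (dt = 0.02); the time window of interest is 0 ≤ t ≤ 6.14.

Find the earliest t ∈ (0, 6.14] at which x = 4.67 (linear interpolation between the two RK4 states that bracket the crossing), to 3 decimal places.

t=0.000: state=(3.160)
step 1 (dt=0.02): k1=(1.718), k2=(1.715), k3=(1.715), k4=(1.711); state += dt/6·(k1+2k2+2k3+k4)
t=0.020: state=(3.194)
t=0.040: state=(3.228)
t=0.060: state=(3.262)
continuing one RK4 step at a time; state shown every 10 steps (Δt=0.2):
t=0.200: state=(3.496)
t=0.400: state=(3.811)
t=0.600: state=(4.099)
t=0.800: state=(4.355)
t=1.000: state=(4.577)
t=1.080: state=(4.657)
next step: t=1.100: state=(4.676) — x has crossed 4.67
linear interpolation between t=1.080 (4.65675) and t=1.100 (4.67582) → t≈1.094

t = 1.094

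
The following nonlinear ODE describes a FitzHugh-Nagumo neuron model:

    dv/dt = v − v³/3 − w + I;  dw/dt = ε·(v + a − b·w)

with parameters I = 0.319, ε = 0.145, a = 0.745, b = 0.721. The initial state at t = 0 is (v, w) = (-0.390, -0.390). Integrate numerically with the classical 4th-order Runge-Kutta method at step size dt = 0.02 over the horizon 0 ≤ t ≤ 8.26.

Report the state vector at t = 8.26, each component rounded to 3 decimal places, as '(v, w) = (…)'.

(v, w) = (0.740, 1.351)

t=0.000: state=(-0.390, -0.390)
step 1 (dt=0.02): k1=(0.339, 0.092), k2=(0.341, 0.093), k3=(0.341, 0.093), k4=(0.343, 0.093); state += dt/6·(k1+2k2+2k3+k4)
t=0.020: state=(-0.383, -0.388)
t=0.040: state=(-0.376, -0.386)
t=0.060: state=(-0.369, -0.384)
continuing one RK4 step at a time; state shown every 25 steps (Δt=0.5):
t=0.500: state=(-0.191, -0.338)
t=1.000: state=(0.093, -0.273)
t=1.500: state=(0.506, -0.186)
t=2.000: state=(1.029, -0.069)
t=2.500: state=(1.472, 0.076)
t=3.000: state=(1.674, 0.238)
t=3.500: state=(1.706, 0.398)
t=4.000: state=(1.668, 0.550)
t=4.500: state=(1.604, 0.690)
t=5.000: state=(1.528, 0.818)
t=5.500: state=(1.444, 0.934)
t=6.000: state=(1.353, 1.038)
t=6.500: state=(1.252, 1.130)
t=7.000: state=(1.138, 1.209)
t=7.500: state=(1.005, 1.276)
t=8.000: state=(0.843, 1.329)
t=8.260: state=(0.740, 1.351)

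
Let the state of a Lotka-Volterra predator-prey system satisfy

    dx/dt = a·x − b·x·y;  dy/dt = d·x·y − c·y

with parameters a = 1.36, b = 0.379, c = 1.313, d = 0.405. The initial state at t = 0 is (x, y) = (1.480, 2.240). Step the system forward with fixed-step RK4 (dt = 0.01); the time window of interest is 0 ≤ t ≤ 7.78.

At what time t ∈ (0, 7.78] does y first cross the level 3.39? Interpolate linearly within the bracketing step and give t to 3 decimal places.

t = 2.255

t=0.000: state=(1.480, 2.240)
step 1 (dt=0.01): k1=(0.756, -1.598), k2=(0.763, -1.589), k3=(0.763, -1.589), k4=(0.769, -1.580); state += dt/6·(k1+2k2+2k3+k4)
t=0.010: state=(1.488, 2.224)
t=0.020: state=(1.495, 2.208)
t=0.030: state=(1.503, 2.193)
continuing one RK4 step at a time; state shown every 50 steps (Δt=0.5):
t=0.500: state=(2.034, 1.648)
t=1.000: state=(3.020, 1.414)
t=1.500: state=(4.529, 1.561)
t=2.000: state=(6.233, 2.421)
t=2.250: state=(6.680, 3.367)
next step: t=2.260: state=(6.685, 3.415) — y has crossed 3.39
linear interpolation between t=2.250 (3.36741) and t=2.260 (3.41466) → t≈2.255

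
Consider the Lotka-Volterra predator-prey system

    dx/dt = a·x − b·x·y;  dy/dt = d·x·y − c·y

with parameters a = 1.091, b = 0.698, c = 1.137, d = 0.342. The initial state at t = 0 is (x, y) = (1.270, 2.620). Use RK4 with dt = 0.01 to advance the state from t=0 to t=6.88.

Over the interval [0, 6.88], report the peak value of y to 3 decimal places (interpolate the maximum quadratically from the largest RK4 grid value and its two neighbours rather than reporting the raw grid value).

max y = 3.735

t=0.000: state=(1.270, 2.620)
step 1 (dt=0.01): k1=(-0.937, -1.841), k2=(-0.925, -1.839), k3=(-0.925, -1.839), k4=(-0.914, -1.836); state += dt/6·(k1+2k2+2k3+k4)
t=0.010: state=(1.261, 2.602)
t=0.020: state=(1.252, 2.583)
t=0.030: state=(1.243, 2.565)
continuing one RK4 step at a time; state shown every 25 steps (Δt=0.25):
t=0.250: state=(1.098, 2.180)
t=0.500: state=(1.021, 1.795)
t=0.750: state=(1.009, 1.473)
t=1.000: state=(1.050, 1.210)
t=1.250: state=(1.138, 1.000)
t=1.500: state=(1.274, 0.834)
t=1.750: state=(1.464, 0.705)
t=2.000: state=(1.716, 0.608)
t=2.250: state=(2.041, 0.537)
t=2.500: state=(2.452, 0.489)
t=2.750: state=(2.965, 0.464)
t=3.000: state=(3.594, 0.461)
t=3.250: state=(4.348, 0.487)
t=3.500: state=(5.220, 0.552)
t=3.750: state=(6.168, 0.675)
t=4.000: state=(7.077, 0.896)
t=4.250: state=(7.714, 1.273)
t=4.500: state=(7.732, 1.865)
t=4.750: state=(6.868, 2.636)
t=5.000: state=(5.333, 3.352)
t=5.250: state=(3.758, 3.713)
t=5.500: state=(2.582, 3.652)
t=5.750: state=(1.842, 3.312)
t=6.000: state=(1.411, 2.859)
t=6.250: state=(1.172, 2.401)
t=6.500: state=(1.051, 1.985)
t=6.750: state=(1.008, 1.631)
t=6.880: state=(1.009, 1.471)
largest grid value and its neighbours: y(5.320)=3.73478, y(5.330)=3.73517, y(5.340)=3.73491
parabola through these three points peaks at t≈5.331 with y≈3.73517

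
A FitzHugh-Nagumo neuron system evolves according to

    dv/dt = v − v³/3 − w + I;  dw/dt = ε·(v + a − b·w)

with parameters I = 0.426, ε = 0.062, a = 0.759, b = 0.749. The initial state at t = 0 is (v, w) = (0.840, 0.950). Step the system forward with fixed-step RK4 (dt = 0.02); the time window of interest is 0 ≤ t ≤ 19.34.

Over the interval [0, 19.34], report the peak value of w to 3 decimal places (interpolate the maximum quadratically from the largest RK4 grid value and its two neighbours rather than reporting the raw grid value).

t=0.000: state=(0.840, 0.950)
step 1 (dt=0.02): k1=(0.118, 0.055), k2=(0.118, 0.055), k3=(0.118, 0.055), k4=(0.118, 0.055); state += dt/6·(k1+2k2+2k3+k4)
t=0.020: state=(0.842, 0.951)
t=0.040: state=(0.845, 0.952)
t=0.060: state=(0.847, 0.953)
continuing one RK4 step at a time; state shown every 50 steps (Δt=1):
t=1.000: state=(0.943, 1.007)
t=2.000: state=(0.998, 1.066)
t=3.000: state=(0.995, 1.125)
t=4.000: state=(0.934, 1.178)
t=5.000: state=(0.809, 1.224)
t=6.000: state=(0.580, 1.257)
t=7.000: state=(0.084, 1.268)
t=8.000: state=(-1.100, 1.230)
t=9.000: state=(-1.936, 1.121)
t=10.000: state=(-1.977, 0.996)
t=11.000: state=(-1.940, 0.878)
t=12.000: state=(-1.899, 0.768)
t=13.000: state=(-1.858, 0.666)
t=14.000: state=(-1.818, 0.570)
t=15.000: state=(-1.778, 0.481)
t=16.000: state=(-1.738, 0.399)
t=17.000: state=(-1.699, 0.323)
t=18.000: state=(-1.660, 0.252)
t=19.000: state=(-1.622, 0.187)
t=19.340: state=(-1.609, 0.167)
largest grid value and its neighbours: w(6.820)=1.26883, w(6.840)=1.26885, w(6.860)=1.26885
parabola through these three points peaks at t≈6.848 with w≈1.26885

max w = 1.269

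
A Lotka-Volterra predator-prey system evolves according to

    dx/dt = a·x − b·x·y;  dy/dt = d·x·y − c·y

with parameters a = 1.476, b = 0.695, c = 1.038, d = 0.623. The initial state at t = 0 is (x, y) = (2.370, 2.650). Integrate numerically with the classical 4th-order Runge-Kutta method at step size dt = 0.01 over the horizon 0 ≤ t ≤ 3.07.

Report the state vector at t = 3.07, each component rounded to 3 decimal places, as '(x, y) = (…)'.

(x, y) = (1.372, 1.455)

t=0.000: state=(2.370, 2.650)
step 1 (dt=0.01): k1=(-0.867, 1.162), k2=(-0.875, 1.157), k3=(-0.875, 1.157), k4=(-0.883, 1.153); state += dt/6·(k1+2k2+2k3+k4)
t=0.010: state=(2.361, 2.662)
t=0.020: state=(2.352, 2.673)
t=0.030: state=(2.343, 2.684)
continuing one RK4 step at a time; state shown every 10 steps (Δt=0.1):
t=0.100: state=(2.276, 2.761)
t=0.200: state=(2.170, 2.858)
t=0.300: state=(2.056, 2.939)
t=0.400: state=(1.938, 3.000)
t=0.500: state=(1.821, 3.041)
t=0.600: state=(1.707, 3.059)
t=0.700: state=(1.600, 3.057)
t=0.800: state=(1.500, 3.034)
t=0.900: state=(1.410, 2.995)
t=1.000: state=(1.330, 2.940)
t=1.100: state=(1.259, 2.872)
t=1.200: state=(1.199, 2.795)
t=1.300: state=(1.147, 2.710)
t=1.400: state=(1.105, 2.620)
t=1.500: state=(1.071, 2.528)
t=1.600: state=(1.045, 2.433)
t=1.700: state=(1.026, 2.340)
t=1.800: state=(1.014, 2.247)
t=1.900: state=(1.008, 2.157)
t=2.000: state=(1.009, 2.070)
t=2.100: state=(1.016, 1.988)
t=2.200: state=(1.028, 1.910)
t=2.300: state=(1.046, 1.836)
t=2.400: state=(1.070, 1.768)
t=2.500: state=(1.099, 1.705)
t=2.600: state=(1.134, 1.647)
t=2.700: state=(1.174, 1.596)
t=2.800: state=(1.220, 1.550)
t=2.900: state=(1.272, 1.509)
t=3.000: state=(1.329, 1.475)
t=3.070: state=(1.372, 1.455)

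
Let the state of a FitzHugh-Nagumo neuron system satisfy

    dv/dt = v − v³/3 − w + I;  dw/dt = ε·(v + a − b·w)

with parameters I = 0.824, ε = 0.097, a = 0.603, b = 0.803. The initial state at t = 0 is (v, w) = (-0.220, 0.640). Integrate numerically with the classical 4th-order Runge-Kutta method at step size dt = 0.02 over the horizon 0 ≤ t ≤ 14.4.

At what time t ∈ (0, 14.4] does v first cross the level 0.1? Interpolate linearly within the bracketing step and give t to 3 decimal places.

t = 13.901

t=0.000: state=(-0.220, 0.640)
step 1 (dt=0.02): k1=(-0.032, -0.013), k2=(-0.033, -0.013), k3=(-0.033, -0.013), k4=(-0.033, -0.013); state += dt/6·(k1+2k2+2k3+k4)
t=0.020: state=(-0.221, 0.640)
t=0.040: state=(-0.221, 0.639)
t=0.060: state=(-0.222, 0.639)
continuing one RK4 step at a time; state shown every 25 steps (Δt=0.5):
t=0.500: state=(-0.239, 0.633)
t=1.000: state=(-0.265, 0.626)
t=1.500: state=(-0.300, 0.617)
t=2.000: state=(-0.351, 0.607)
t=2.500: state=(-0.422, 0.594)
t=3.000: state=(-0.520, 0.578)
t=3.500: state=(-0.650, 0.557)
t=4.000: state=(-0.808, 0.530)
t=4.500: state=(-0.980, 0.495)
t=5.000: state=(-1.136, 0.455)
t=5.500: state=(-1.252, 0.409)
t=6.000: state=(-1.319, 0.361)
t=6.500: state=(-1.346, 0.312)
t=7.000: state=(-1.344, 0.265)
t=7.500: state=(-1.324, 0.220)
t=8.000: state=(-1.292, 0.178)
t=8.500: state=(-1.252, 0.139)
t=9.000: state=(-1.206, 0.104)
t=9.500: state=(-1.154, 0.073)
t=10.000: state=(-1.096, 0.045)
t=10.500: state=(-1.031, 0.021)
t=11.000: state=(-0.958, 0.002)
t=11.500: state=(-0.873, -0.013)
t=12.000: state=(-0.770, -0.023)
t=12.500: state=(-0.639, -0.027)
t=13.000: state=(-0.463, -0.024)
t=13.500: state=(-0.206, -0.010)
t=13.900: state=(0.099, 0.010)
next step: t=13.920: state=(0.117, 0.012) — v has crossed 0.1
linear interpolation between t=13.900 (0.09901) and t=13.920 (0.11742) → t≈13.901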